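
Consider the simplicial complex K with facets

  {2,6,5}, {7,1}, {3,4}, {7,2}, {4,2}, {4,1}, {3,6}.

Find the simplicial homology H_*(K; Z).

H_0 = Z,  H_1 = Z^2,  H_2 = 0.

K has 7 vertices, 9 edges, 1 triangle.
rank ∂_0 = 0, rank ∂_1 = 6 ⇒ b_0 = 7 − 0 − 6 = 1; all invariant factors of ∂_1 are 1 so no torsion. So H_0 = Z.
rank ∂_1 = 6, rank ∂_2 = 1 ⇒ b_1 = 9 − 6 − 1 = 2; all invariant factors of ∂_2 are 1 so no torsion. So H_1 = Z^2.
rank ∂_2 = 1, rank ∂_3 = 0 ⇒ b_2 = 1 − 1 − 0 = 0. So H_2 = 0.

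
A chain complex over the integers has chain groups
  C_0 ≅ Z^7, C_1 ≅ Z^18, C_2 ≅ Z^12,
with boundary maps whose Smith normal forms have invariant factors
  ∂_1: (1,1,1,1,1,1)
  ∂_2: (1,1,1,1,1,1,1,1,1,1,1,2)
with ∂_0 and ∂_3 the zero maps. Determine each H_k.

H_0 ≅ Z,  H_1 ≅ Z/2,  H_2 = 0.

H_0: b_0 = 7 − 0 − 6 = 1; torsion from ∂_1 factors > 1: none. So H_0 ≅ Z.
H_1: b_1 = 18 − 6 − 12 = 0; torsion from ∂_2 factors > 1: [2]. So H_1 ≅ Z/2.
H_2: b_2 = 12 − 12 − 0 = 0; torsion from ∂_3 factors > 1: none. So H_2 ≅ 0.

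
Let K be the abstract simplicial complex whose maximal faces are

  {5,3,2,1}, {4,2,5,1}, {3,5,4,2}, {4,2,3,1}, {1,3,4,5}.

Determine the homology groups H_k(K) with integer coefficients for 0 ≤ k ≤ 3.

Fix the vertex order 1 < 2 < 3 < 4 < 5 and write every simplex with vertices in increasing order. Then dim K = 3 and the simplices of K are:

  0-simplices (5): [1], [2], [3], [4], [5]
  1-simplices (10): [1,2], [1,3], [1,4], [1,5], [2,3], [2,4], [2,5], [3,4], [3,5], [4,5]
  2-simplices (10): [1,2,3], [1,2,4], [1,2,5], [1,3,4], [1,3,5], [1,4,5], [2,3,4], [2,3,5], [2,4,5], [3,4,5]
  3-simplices (5): [1,2,3,4], [1,2,3,5], [1,2,4,5], [1,3,4,5], [2,3,4,5]

Hence C_0 ≅ Z^5, C_1 ≅ Z^10, C_2 ≅ Z^10, C_3 ≅ Z^5.

The boundary map ∂_1: C_1 → C_0 sends each edge [p,q] (with p < q) to q − p. For instance
  ∂[3,5] = [5] − [3].
The 5×10 boundary matrix has rank 4 and Smith normal form diag(1,1,1,1).

∂_2: C_2 → C_1 acts by ∂[p,q,r] = [q,r] − [p,r] + [p,q]. For instance
  ∂[1,2,5] = [2,5] − [1,5] + [1,2],
  ∂[1,3,4] = [3,4] − [1,4] + [1,3].
As a 10×10 matrix over Z this has rank 6, with invariant factors (1,1,1,1,1,1).

∂_3: C_3 → C_2 sends each 3-simplex σ to the alternating sum Σ_i (−1)^i (σ with its i-th vertex removed). For instance
  ∂[1,3,4,5] = [3,4,5] − [1,4,5] + [1,3,5] − [1,3,4],
  ∂[2,3,4,5] = [3,4,5] − [2,4,5] + [2,3,5] − [2,3,4].
The resulting 10×5 matrix has rank 4, and its Smith normal form has invariant factors (1,1,1,1).

Now H_k = ker ∂_k / im ∂_{k+1}, so:

  H_0: rank C_0 − rank ∂_1 = 5 − 4 = 1, and the invariant factors of ∂_1 are all 1, so H_0 ≅ Z.
  H_1: rank ker ∂_1 − rank ∂_2 = (10 − 4) − 6 = 0, and the invariant factors of ∂_2 are all 1, so H_1 ≅ 0.
  H_2: rank ker ∂_2 − rank ∂_3 = (10 − 6) − 4 = 0, and the invariant factors of ∂_3 are all 1, so H_2 ≅ 0.
  H_3: rank ker ∂_3 − rank ∂_4 = (5 − 4) − 0 = 1, and there is no ∂_4, so H_3 ≅ Z.

H_0 = Z,  H_1 = 0,  H_2 = 0,  H_3 = Z.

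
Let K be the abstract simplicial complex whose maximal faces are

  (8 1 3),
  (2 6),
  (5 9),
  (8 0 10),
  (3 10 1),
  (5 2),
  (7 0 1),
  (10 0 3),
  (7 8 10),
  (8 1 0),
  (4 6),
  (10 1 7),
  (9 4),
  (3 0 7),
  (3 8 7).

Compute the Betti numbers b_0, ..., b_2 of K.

We work with the vertex ordering 0 < 1 < 2 < 3 < 4 < 5 < 6 < 7 < 8 < 9 < 10. The simplices of K, each written with vertices in increasing order, are:

  0-simplices (11): [0], [1], [2], [3], [4], [5], [6], [7], [8], [9], [10]
  1-simplices (20): [0,1], [0,3], [0,7], [0,8], [0,10], [1,3], [1,7], [1,8], [1,10], [2,5], [2,6], [3,7], [3,8], [3,10], [4,6], [4,9], [5,9], [7,8], [7,10], [8,10]
  2-simplices (10): [0,1,7], [0,1,8], [0,3,7], [0,3,10], [0,8,10], [1,3,8], [1,3,10], [1,7,10], [3,7,8], [7,8,10]

Hence C_0 ≅ Z^11, C_1 ≅ Z^20, C_2 ≅ Z^10.

The boundary map ∂_1: C_1 → C_0 sends each edge [p,q] (with p < q) to q − p. For instance
  ∂[0,3] = [3] − [0].
As a 11×20 matrix over Z this has rank 9, with invariant factors (1,1,1,1,1,1,1,1,1).

The boundary map ∂_2: C_2 → C_1 acts by ∂[p,q,r] = [q,r] − [p,r] + [p,q]. For instance
  ∂[0,1,7] = [1,7] − [0,7] + [0,1],
  ∂[1,7,10] = [7,10] − [1,10] + [1,7].
As a 20×10 matrix over Z this has rank 10, with invariant factors (1,1,1,1,1,1,1,1,1,2).

Now H_k = ker ∂_k / im ∂_{k+1}, so:

  H_0: rank C_0 − rank ∂_1 = 11 − 9 = 2, and the invariant factors of ∂_1 are all 1, so H_0 ≅ Z^2.
  H_1: rank ker ∂_1 − rank ∂_2 = (20 − 9) − 10 = 1, and ∂_2 has invariant factor 2 > 1, so H_1 ≅ Z ⊕ Z_2.
  H_2: rank ker ∂_2 − rank ∂_3 = (10 − 10) − 0 = 0, and there is no ∂_3, so H_2 ≅ 0.

As a check, the Euler characteristic is 11 − 20 + 10 = 1, which agrees with 2 − 1 + 0 = 1.

Hence the Betti numbers are b_0 = 2, b_1 = 1, b_2 = 0.

b_0 = 2, b_1 = 1, b_2 = 0.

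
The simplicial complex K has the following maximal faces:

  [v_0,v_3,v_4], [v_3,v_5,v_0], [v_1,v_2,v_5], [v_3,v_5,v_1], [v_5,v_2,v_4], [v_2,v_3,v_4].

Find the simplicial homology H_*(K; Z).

K has 6 vertices, 12 edges, 6 triangles.
rank ∂_0 = 0, rank ∂_1 = 5 ⇒ b_0 = 6 − 0 − 5 = 1; all invariant factors of ∂_1 are 1 so no torsion. So H_0 = Z.
rank ∂_1 = 5, rank ∂_2 = 6 ⇒ b_1 = 12 − 5 − 6 = 1; all invariant factors of ∂_2 are 1 so no torsion. So H_1 = Z.
rank ∂_2 = 6, rank ∂_3 = 0 ⇒ b_2 = 6 − 6 − 0 = 0. So H_2 = 0.

H_0 ≅ Z,  H_1 ≅ Z,  H_2 = 0.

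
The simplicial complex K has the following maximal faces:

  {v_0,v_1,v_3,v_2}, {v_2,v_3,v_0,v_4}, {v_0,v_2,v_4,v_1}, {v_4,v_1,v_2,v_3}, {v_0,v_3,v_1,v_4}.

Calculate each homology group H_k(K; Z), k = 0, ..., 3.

We work with the vertex ordering v_0 < v_1 < v_2 < v_3 < v_4. The simplices of K, each written with vertices in increasing order, are:

  0-simplices (5): [v_0], [v_1], [v_2], [v_3], [v_4]
  1-simplices (10): [v_0,v_1], [v_0,v_2], [v_0,v_3], [v_0,v_4], [v_1,v_2], [v_1,v_3], [v_1,v_4], [v_2,v_3], [v_2,v_4], [v_3,v_4]
  2-simplices (10): [v_0,v_1,v_2], [v_0,v_1,v_3], [v_0,v_1,v_4], [v_0,v_2,v_3], [v_0,v_2,v_4], [v_0,v_3,v_4], [v_1,v_2,v_3], [v_1,v_2,v_4], [v_1,v_3,v_4], [v_2,v_3,v_4]
  3-simplices (5): [v_0,v_1,v_2,v_3], [v_0,v_1,v_2,v_4], [v_0,v_1,v_3,v_4], [v_0,v_2,v_3,v_4], [v_1,v_2,v_3,v_4]

so the chain groups are C_0 ≅ Z^5, C_1 ≅ Z^10, C_2 ≅ Z^10, C_3 ≅ Z^5.

Boundary ∂_1: C_1 → C_0 is given by ∂[p,q] = [q] − [p].
This gives a 5×10 integer matrix of rank 4; reducing to Smith normal form yields diagonal entries (1,1,1,1).

Boundary ∂_2: C_2 → C_1 sends each 2-simplex [p,q,r] to [q,r] − [p,r] + [p,q]. For instance
  ∂[v_2,v_3,v_4] = [v_3,v_4] − [v_2,v_4] + [v_2,v_3],
  ∂[v_0,v_1,v_2] = [v_1,v_2] − [v_0,v_2] + [v_0,v_1].
The resulting 10×10 matrix has rank 6, and its Smith normal form has invariant factors (1,1,1,1,1,1).

∂_3: C_3 → C_2 sends each 3-simplex σ to the alternating sum Σ_i (−1)^i (σ with its i-th vertex removed). For instance
  ∂[v_0,v_2,v_3,v_4] = [v_2,v_3,v_4] − [v_0,v_3,v_4] + [v_0,v_2,v_4] − [v_0,v_2,v_3],
  ∂[v_0,v_1,v_2,v_4] = [v_1,v_2,v_4] − [v_0,v_2,v_4] + [v_0,v_1,v_4] − [v_0,v_1,v_2].
As a 10×5 matrix over Z this has rank 4, with invariant factors (1,1,1,1).

Now H_k = ker ∂_k / im ∂_{k+1}, so:

  H_0: rank C_0 − rank ∂_1 = 5 − 4 = 1, and the invariant factors of ∂_1 are all 1, so H_0 ≅ Z.
  H_1: rank ker ∂_1 − rank ∂_2 = (10 − 4) − 6 = 0, and the invariant factors of ∂_2 are all 1, so H_1 ≅ 0.
  H_2: rank ker ∂_2 − rank ∂_3 = (10 − 6) − 4 = 0, and the invariant factors of ∂_3 are all 1, so H_2 ≅ 0.
  H_3: rank ker ∂_3 − rank ∂_4 = (5 − 4) − 0 = 1, and there is no ∂_4, so H_3 ≅ Z.

(K is a triangulation of the 3-sphere S^3.)

H_0 = Z,  H_1 = 0,  H_2 = 0,  H_3 = Z.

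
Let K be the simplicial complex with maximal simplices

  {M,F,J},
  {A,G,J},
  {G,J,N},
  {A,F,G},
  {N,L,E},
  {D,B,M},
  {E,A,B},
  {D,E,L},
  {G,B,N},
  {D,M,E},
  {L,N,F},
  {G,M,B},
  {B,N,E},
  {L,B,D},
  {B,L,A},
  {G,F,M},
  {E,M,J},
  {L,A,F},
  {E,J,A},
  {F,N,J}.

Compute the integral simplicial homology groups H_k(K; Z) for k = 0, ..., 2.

H_0 = Z,  H_1 = Z ⊕ Z/2,  H_2 = 0.

K has 10 vertices, 30 edges, 20 triangles.
rank ∂_0 = 0, rank ∂_1 = 9 ⇒ b_0 = 10 − 0 − 9 = 1; all invariant factors of ∂_1 are 1 so no torsion. So H_0 ≅ Z.
rank ∂_1 = 9, rank ∂_2 = 20 ⇒ b_1 = 30 − 9 − 20 = 1; ∂_2 has invariant factor(s) [2] giving torsion. So H_1 ≅ Z ⊕ Z/2.
rank ∂_2 = 20, rank ∂_3 = 0 ⇒ b_2 = 20 − 20 − 0 = 0. So H_2 ≅ 0.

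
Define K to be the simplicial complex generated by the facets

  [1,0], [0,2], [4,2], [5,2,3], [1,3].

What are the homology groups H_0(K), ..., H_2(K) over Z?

H_0 ≅ Z,  H_1 ≅ Z,  H_2 = 0.

We work with the vertex ordering 0 < 1 < 2 < 3 < 4 < 5. The simplices of K, each written with vertices in increasing order, are:

  0-simplices (6): [0], [1], [2], [3], [4], [5]
  1-simplices (7): [0,1], [0,2], [1,3], [2,3], [2,4], [2,5], [3,5]
  2-simplices (1): [2,3,5]

giving chain groups C_0 ≅ Z^6, C_1 ≅ Z^7, C_2 ≅ Z^1.

The boundary map ∂_1: C_1 → C_0 sends each edge [p,q] (with p < q) to q − p. For instance
  ∂[2,4] = [4] − [2].
As a 6×7 matrix over Z this has rank 5, with invariant factors (1,1,1,1,1).

∂_2: C_2 → C_1 acts by ∂[p,q,r] = [q,r] − [p,r] + [p,q]. For instance
  ∂[2,3,5] = [3,5] − [2,5] + [2,3].
The resulting 7×1 matrix has rank 1, and its Smith normal form has invariant factors (1).

Computing H_k = (kernel of ∂_k) / (image of ∂_{k+1}):

  H_0: rank C_0 − rank ∂_1 = 6 − 5 = 1, and the invariant factors of ∂_1 are all 1, so H_0 ≅ Z.
  H_1: rank ker ∂_1 − rank ∂_2 = (7 − 5) − 1 = 1, and the invariant factors of ∂_2 are all 1, so H_1 ≅ Z.
  H_2: rank ker ∂_2 − rank ∂_3 = (1 − 1) − 0 = 0, and there is no ∂_3, so H_2 ≅ 0.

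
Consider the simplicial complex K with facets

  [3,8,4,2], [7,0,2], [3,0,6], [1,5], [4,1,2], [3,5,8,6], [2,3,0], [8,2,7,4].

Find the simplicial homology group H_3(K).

We work with the vertex ordering 0 < 1 < 2 < 3 < 4 < 5 < 6 < 7 < 8. The simplices of K, each written with vertices in increasing order, are:

  0-simplices (9): [0], [1], [2], [3], [4], [5], [6], [7], [8]
  1-simplices (21): [0,2], [0,3], [0,6], [0,7], [1,2], [1,4], [1,5], [2,3], [2,4], [2,7], [2,8], [3,4], [3,5], [3,6], [3,8], [4,7], [4,8], [5,6], [5,8], [6,8], [7,8]
  2-simplices (15): [0,2,3], [0,2,7], [0,3,6], [1,2,4], [2,3,4], [2,3,8], [2,4,7], [2,4,8], [2,7,8], [3,4,8], [3,5,6], [3,5,8], [3,6,8], [4,7,8], [5,6,8]
  3-simplices (3): [2,3,4,8], [2,4,7,8], [3,5,6,8]

Hence C_0 ≅ Z^9, C_1 ≅ Z^21, C_2 ≅ Z^15, C_3 ≅ Z^3.

The boundary map ∂_1: C_1 → C_0 is given by ∂[p,q] = [q] − [p].
This gives a 9×21 integer matrix of rank 8; reducing to Smith normal form yields diagonal entries (1,1,1,1,1,1,1,1).

Boundary ∂_2: C_2 → C_1 maps a triangle to the signed sum of its edges. For instance
  ∂[3,6,8] = [6,8] − [3,8] + [3,6],
  ∂[3,5,8] = [5,8] − [3,8] + [3,5].
The resulting 21×15 matrix has rank 12, and its Smith normal form has invariant factors (1,1,1,1,1,1,1,1,1,1,1,1).

The boundary map ∂_3: C_3 → C_2 sends each 3-simplex σ to the alternating sum Σ_i (−1)^i (σ with its i-th vertex removed). For instance
  ∂[2,4,7,8] = [4,7,8] − [2,7,8] + [2,4,8] − [2,4,7],
  ∂[3,5,6,8] = [5,6,8] − [3,6,8] + [3,5,8] − [3,5,6].
The 15×3 boundary matrix has rank 3 and Smith normal form diag(1,1,1).

Now H_k = ker ∂_k / im ∂_{k+1}, so:

  H_3: rank ker ∂_3 − rank ∂_4 = (3 − 3) − 0 = 0, and there is no ∂_4, so H_3 ≅ 0.

H_3 = 0.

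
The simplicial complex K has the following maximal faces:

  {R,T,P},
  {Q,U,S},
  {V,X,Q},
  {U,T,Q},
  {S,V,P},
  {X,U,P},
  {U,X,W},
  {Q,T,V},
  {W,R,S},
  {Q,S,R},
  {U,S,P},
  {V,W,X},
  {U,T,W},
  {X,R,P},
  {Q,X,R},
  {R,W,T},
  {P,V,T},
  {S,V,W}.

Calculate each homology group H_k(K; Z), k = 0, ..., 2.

H_0 = Z,  H_1 = Z^2,  H_2 = Z.

Fix the vertex order P < Q < R < S < T < U < V < W < X and write every simplex with vertices in increasing order. Then dim K = 2 and the simplices of K are:

  0-simplices (9): P, Q, R, S, T, U, V, W, X
  1-simplices (27): PR, PS, PT, PU, PV, PX, QR, QS, QT, QU, QV, QX, RS, RT, RW, RX, SU, SV, SW, TU, TV, TW, UW, UX, VW, VX, WX
  2-simplices (18): PRT, PRX, PSU, PSV, PTV, PUX, QRS, QRX, QSU, QTU, QTV, QVX, RSW, RTW, SVW, TUW, UWX, VWX

giving chain groups C_0 ≅ Z^9, C_1 ≅ Z^27, C_2 ≅ Z^18.

Boundary ∂_1: C_1 → C_0 maps an edge to its endpoints' difference, ∂[p,q] = q − p. For instance
  ∂QR = R − Q.
The resulting 9×27 matrix has rank 8, and its Smith normal form has invariant factors (1,1,1,1,1,1,1,1).

The boundary map ∂_2: C_2 → C_1 acts by ∂[p,q,r] = [q,r] − [p,r] + [p,q]. For instance
  ∂PUX = UX − PX + PU,
  ∂QSU = SU − QU + QS.
This gives a 27×18 integer matrix of rank 17; reducing to Smith normal form yields diagonal entries (1,1,1,1,1,1,1,1,1,1,1,1,1,1,1,1,1).

From H_k ≅ ker(∂_k) / im(∂_{k+1}) we obtain:

  H_0: rank C_0 − rank ∂_1 = 9 − 8 = 1, and the invariant factors of ∂_1 are all 1, so H_0 = Z.
  H_1: rank ker ∂_1 − rank ∂_2 = (27 − 8) − 17 = 2, and the invariant factors of ∂_2 are all 1, so H_1 = Z^2.
  H_2: rank ker ∂_2 − rank ∂_3 = (18 − 17) − 0 = 1, and there is no ∂_3, so H_2 = Z.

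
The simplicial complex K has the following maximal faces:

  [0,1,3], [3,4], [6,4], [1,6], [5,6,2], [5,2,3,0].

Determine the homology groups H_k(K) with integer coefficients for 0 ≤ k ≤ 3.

H_0 = Z,  H_1 = Z^2,  H_2 = 0,  H_3 = 0.

K has 7 vertices, 13 edges, 6 triangles, 1 3-simplex.
rank ∂_0 = 0, rank ∂_1 = 6 ⇒ b_0 = 7 − 0 − 6 = 1; all invariant factors of ∂_1 are 1 so no torsion. So H_0 ≅ Z.
rank ∂_1 = 6, rank ∂_2 = 5 ⇒ b_1 = 13 − 6 − 5 = 2; all invariant factors of ∂_2 are 1 so no torsion. So H_1 ≅ Z^2.
rank ∂_2 = 5, rank ∂_3 = 1 ⇒ b_2 = 6 − 5 − 1 = 0; all invariant factors of ∂_3 are 1 so no torsion. So H_2 ≅ 0.
rank ∂_3 = 1, rank ∂_4 = 0 ⇒ b_3 = 1 − 1 − 0 = 0. So H_3 ≅ 0.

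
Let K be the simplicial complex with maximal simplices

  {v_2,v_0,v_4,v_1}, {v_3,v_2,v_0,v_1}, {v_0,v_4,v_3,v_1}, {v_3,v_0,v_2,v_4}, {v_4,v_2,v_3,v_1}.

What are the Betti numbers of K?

Fix the vertex order v_0 < v_1 < v_2 < v_3 < v_4 and write every simplex with vertices in increasing order. Then dim K = 3 and the simplices of K are:

  0-simplices (5): [v_0], [v_1], [v_2], [v_3], [v_4]
  1-simplices (10): [v_0,v_1], [v_0,v_2], [v_0,v_3], [v_0,v_4], [v_1,v_2], [v_1,v_3], [v_1,v_4], [v_2,v_3], [v_2,v_4], [v_3,v_4]
  2-simplices (10): [v_0,v_1,v_2], [v_0,v_1,v_3], [v_0,v_1,v_4], [v_0,v_2,v_3], [v_0,v_2,v_4], [v_0,v_3,v_4], [v_1,v_2,v_3], [v_1,v_2,v_4], [v_1,v_3,v_4], [v_2,v_3,v_4]
  3-simplices (5): [v_0,v_1,v_2,v_3], [v_0,v_1,v_2,v_4], [v_0,v_1,v_3,v_4], [v_0,v_2,v_3,v_4], [v_1,v_2,v_3,v_4]

Hence C_0 ≅ Z^5, C_1 ≅ Z^10, C_2 ≅ Z^10, C_3 ≅ Z^5.

∂_1: C_1 → C_0 sends each edge [p,q] (with p < q) to q − p. For instance
  ∂[v_3,v_4] = [v_4] − [v_3].
The 5×10 boundary matrix has rank 4 and Smith normal form diag(1,1,1,1).

Boundary ∂_2: C_2 → C_1 acts by ∂[p,q,r] = [q,r] − [p,r] + [p,q]. For instance
  ∂[v_1,v_2,v_3] = [v_2,v_3] − [v_1,v_3] + [v_1,v_2],
  ∂[v_0,v_1,v_4] = [v_1,v_4] − [v_0,v_4] + [v_0,v_1].
As a 10×10 matrix over Z this has rank 6, with invariant factors (1,1,1,1,1,1).

The boundary map ∂_3: C_3 → C_2 sends each 3-simplex σ to the alternating sum Σ_i (−1)^i (σ with its i-th vertex removed). For instance
  ∂[v_0,v_1,v_2,v_4] = [v_1,v_2,v_4] − [v_0,v_2,v_4] + [v_0,v_1,v_4] − [v_0,v_1,v_2],
  ∂[v_1,v_2,v_3,v_4] = [v_2,v_3,v_4] − [v_1,v_3,v_4] + [v_1,v_2,v_4] − [v_1,v_2,v_3].
As a 10×5 matrix over Z this has rank 4, with invariant factors (1,1,1,1).

From H_k ≅ ker(∂_k) / im(∂_{k+1}) we obtain:

  H_0: rank C_0 − rank ∂_1 = 5 − 4 = 1, and the invariant factors of ∂_1 are all 1, so H_0 ≅ Z.
  H_1: rank ker ∂_1 − rank ∂_2 = (10 − 4) − 6 = 0, and the invariant factors of ∂_2 are all 1, so H_1 ≅ 0.
  H_2: rank ker ∂_2 − rank ∂_3 = (10 − 6) − 4 = 0, and the invariant factors of ∂_3 are all 1, so H_2 ≅ 0.
  H_3: rank ker ∂_3 − rank ∂_4 = (5 − 4) − 0 = 1, and there is no ∂_4, so H_3 ≅ Z.

(K is a triangulation of the 3-sphere S^3.)

Hence the Betti numbers are b_0 = 1, b_1 = 0, b_2 = 0, b_3 = 1.

b_0 = 1, b_1 = 0, b_2 = 0, b_3 = 1.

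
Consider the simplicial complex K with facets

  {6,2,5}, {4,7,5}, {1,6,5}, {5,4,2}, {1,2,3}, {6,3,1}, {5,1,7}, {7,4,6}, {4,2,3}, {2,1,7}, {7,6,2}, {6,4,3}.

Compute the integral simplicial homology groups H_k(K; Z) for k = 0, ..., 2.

H_0 = Z,  H_1 = Z/2,  H_2 = 0.

K has 7 vertices, 18 edges, 12 triangles.
rank ∂_0 = 0, rank ∂_1 = 6 ⇒ b_0 = 7 − 0 − 6 = 1; all invariant factors of ∂_1 are 1 so no torsion. So H_0 ≅ Z.
rank ∂_1 = 6, rank ∂_2 = 12 ⇒ b_1 = 18 − 6 − 12 = 0; ∂_2 has invariant factor(s) [2] giving torsion. So H_1 ≅ Z/2.
rank ∂_2 = 12, rank ∂_3 = 0 ⇒ b_2 = 12 − 12 − 0 = 0. So H_2 ≅ 0.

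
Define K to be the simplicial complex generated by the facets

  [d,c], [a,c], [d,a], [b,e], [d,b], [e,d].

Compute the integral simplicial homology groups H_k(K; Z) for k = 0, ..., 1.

H_0 ≅ Z,  H_1 ≅ Z^2.

We work with the vertex ordering a < b < c < d < e. The simplices of K, each written with vertices in increasing order, are:

  0-simplices (5): a, b, c, d, e
  1-simplices (6): ac, ad, bd, be, cd, de

giving chain groups C_0 ≅ Z^5, C_1 ≅ Z^6.

Boundary ∂_1: C_1 → C_0 maps an edge to its endpoints' difference, ∂[p,q] = q − p.
As a 5×6 matrix over Z this has rank 4, with invariant factors (1,1,1,1).

Reading off H_k = ker ∂_k / im ∂_{k+1}:

  H_0: rank C_0 − rank ∂_1 = 5 − 4 = 1, and the invariant factors of ∂_1 are all 1, so H_0 ≅ Z.
  H_1: rank ker ∂_1 − rank ∂_2 = (6 − 4) − 0 = 2, and there is no ∂_2, so H_1 ≅ Z^2.

As a check, the Euler characteristic is 5 − 6 = -1, which agrees with 1 − 2 = -1.
(K is a triangulation of a wedge of 2 circles.)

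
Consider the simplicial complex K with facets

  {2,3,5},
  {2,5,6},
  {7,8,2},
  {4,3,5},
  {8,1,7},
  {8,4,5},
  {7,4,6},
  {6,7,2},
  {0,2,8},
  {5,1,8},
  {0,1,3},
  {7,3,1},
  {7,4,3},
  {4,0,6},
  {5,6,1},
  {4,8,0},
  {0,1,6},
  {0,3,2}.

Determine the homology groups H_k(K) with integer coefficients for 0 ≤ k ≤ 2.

H_0 ≅ Z,  H_1 ≅ Z^2,  H_2 ≅ Z.

Fix the vertex order 0 < 1 < 2 < 3 < 4 < 5 < 6 < 7 < 8 and write every simplex with vertices in increasing order. Then dim K = 2 and the simplices of K are:

  0-simplices (9): [0], [1], [2], [3], [4], [5], [6], [7], [8]
  1-simplices (27): (27 of them)
  2-simplices (18): [0,1,3], [0,1,6], [0,2,3], [0,2,8], [0,4,6], [0,4,8], [1,3,7], [1,5,6], [1,5,8], [1,7,8], [2,3,5], [2,5,6], [2,6,7], [2,7,8], [3,4,5], [3,4,7], [4,5,8], [4,6,7]

so the chain groups are C_0 ≅ Z^9, C_1 ≅ Z^27, C_2 ≅ Z^18.

Boundary ∂_1: C_1 → C_0 is given by ∂[p,q] = [q] − [p].
This gives a 9×27 integer matrix of rank 8; reducing to Smith normal form yields diagonal entries (1,1,1,1,1,1,1,1).

The boundary map ∂_2: C_2 → C_1 maps a triangle to the signed sum of its edges. For instance
  ∂[0,2,3] = [2,3] − [0,3] + [0,2],
  ∂[1,5,8] = [5,8] − [1,8] + [1,5].
The resulting 27×18 matrix has rank 17, and its Smith normal form has invariant factors (1,1,1,1,1,1,1,1,1,1,1,1,1,1,1,1,1).

Reading off H_k = ker ∂_k / im ∂_{k+1}:

  H_0: rank C_0 − rank ∂_1 = 9 − 8 = 1, and the invariant factors of ∂_1 are all 1, so H_0 = Z.
  H_1: rank ker ∂_1 − rank ∂_2 = (27 − 8) − 17 = 2, and the invariant factors of ∂_2 are all 1, so H_1 = Z^2.
  H_2: rank ker ∂_2 − rank ∂_3 = (18 − 17) − 0 = 1, and there is no ∂_3, so H_2 = Z.

As a check, the Euler characteristic is 9 − 27 + 18 = 0, which agrees with 1 − 2 + 1 = 0.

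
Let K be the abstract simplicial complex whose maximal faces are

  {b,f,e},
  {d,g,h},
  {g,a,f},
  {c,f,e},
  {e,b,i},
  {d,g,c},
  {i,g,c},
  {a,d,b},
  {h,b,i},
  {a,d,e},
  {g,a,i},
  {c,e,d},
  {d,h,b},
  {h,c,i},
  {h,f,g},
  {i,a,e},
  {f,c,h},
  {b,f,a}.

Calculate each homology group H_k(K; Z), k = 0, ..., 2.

Order the vertices as a < b < c < d < e < f < g < h < i. Listing each simplex with vertices in this order, K has dimension 2 with simplices:

  0-simplices (9): a, b, c, d, e, f, g, h, i
  1-simplices (27): ab, ad, ae, af, ag, ai, bd, be, bf, bh, bi, cd, ce, cf, cg, ch, ci, de, dg, dh, ef, ei, fg, fh, gh, gi, hi
  2-simplices (18): abd, abf, ade, aei, afg, agi, bdh, bef, bei, bhi, cde, cdg, cef, cfh, cgi, chi, dgh, fgh

Hence C_0 ≅ Z^9, C_1 ≅ Z^27, C_2 ≅ Z^18.

Boundary ∂_1: C_1 → C_0 maps an edge to its endpoints' difference, ∂[p,q] = q − p.
The resulting 9×27 matrix has rank 8, and its Smith normal form has invariant factors (1,1,1,1,1,1,1,1).

Boundary ∂_2: C_2 → C_1 sends each 2-simplex [p,q,r] to [q,r] − [p,r] + [p,q]. For instance
  ∂cef = ef − cf + ce,
  ∂cde = de − ce + cd.
This gives a 27×18 integer matrix of rank 18; reducing to Smith normal form yields diagonal entries (1,1,1,1,1,1,1,1,1,1,1,1,1,1,1,1,1,2).

Reading off H_k = ker ∂_k / im ∂_{k+1}:

  H_0: rank C_0 − rank ∂_1 = 9 − 8 = 1, and the invariant factors of ∂_1 are all 1, so H_0 ≅ Z.
  H_1: rank ker ∂_1 − rank ∂_2 = (27 − 8) − 18 = 1, and ∂_2 has invariant factor 2 > 1, so H_1 ≅ Z ⊕ Z/2.
  H_2: rank ker ∂_2 − rank ∂_3 = (18 − 18) − 0 = 0, and there is no ∂_3, so H_2 ≅ 0.

As a check, the Euler characteristic is 9 − 27 + 18 = 0, which agrees with 1 − 1 + 0 = 0.

H_0 ≅ Z,  H_1 ≅ Z ⊕ Z/2,  H_2 = 0.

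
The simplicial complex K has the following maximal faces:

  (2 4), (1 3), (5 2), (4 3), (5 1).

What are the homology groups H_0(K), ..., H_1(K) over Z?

H_0 = Z,  H_1 = Z.

We work with the vertex ordering 1 < 2 < 3 < 4 < 5. The simplices of K, each written with vertices in increasing order, are:

  0-simplices (5): [1], [2], [3], [4], [5]
  1-simplices (5): [1,3], [1,5], [2,4], [2,5], [3,4]

so the chain groups are C_0 ≅ Z^5, C_1 ≅ Z^5.

∂_1: C_1 → C_0 is given by ∂[p,q] = [q] − [p].
This gives a 5×5 integer matrix of rank 4; reducing to Smith normal form yields diagonal entries (1,1,1,1).

From H_k ≅ ker(∂_k) / im(∂_{k+1}) we obtain:

  H_0: rank C_0 − rank ∂_1 = 5 − 4 = 1, and the invariant factors of ∂_1 are all 1, so H_0 ≅ Z.
  H_1: rank ker ∂_1 − rank ∂_2 = (5 − 4) − 0 = 1, and there is no ∂_2, so H_1 ≅ Z.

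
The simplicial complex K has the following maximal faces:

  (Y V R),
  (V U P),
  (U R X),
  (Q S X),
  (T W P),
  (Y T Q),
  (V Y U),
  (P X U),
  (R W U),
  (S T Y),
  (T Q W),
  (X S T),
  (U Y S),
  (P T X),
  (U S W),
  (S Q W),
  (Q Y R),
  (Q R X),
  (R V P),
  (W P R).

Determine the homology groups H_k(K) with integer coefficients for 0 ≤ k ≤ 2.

We work with the vertex ordering P < Q < R < S < T < U < V < W < X < Y. The simplices of K, each written with vertices in increasing order, are:

  0-simplices (10): P, Q, R, S, T, U, V, W, X, Y
  1-simplices (30): PR, PT, PU, PV, PW, PX, QR, QS, QT, QW, QX, QY, RU, RV, RW, RX, RY, ST, SU, SW, SX, SY, TW, TX, TY, UV, UW, UX, UY, VY
  2-simplices (20): PRV, PRW, PTW, PTX, PUV, PUX, QRX, QRY, QSW, QSX, QTW, QTY, RUW, RUX, RVY, STX, STY, SUW, SUY, UVY

giving chain groups C_0 ≅ Z^10, C_1 ≅ Z^30, C_2 ≅ Z^20.

∂_1: C_1 → C_0 sends each edge [p,q] (with p < q) to q − p.
The resulting 10×30 matrix has rank 9, and its Smith normal form has invariant factors (1,1,1,1,1,1,1,1,1).

∂_2: C_2 → C_1 maps a triangle to the signed sum of its edges. For instance
  ∂PRV = RV − PV + PR,
  ∂RVY = VY − RY + RV.
The 30×20 boundary matrix has rank 20 and Smith normal form diag(1,1,1,1,1,1,1,1,1,1,1,1,1,1,1,1,1,1,1,2).

Now H_k = ker ∂_k / im ∂_{k+1}, so:

  H_0: rank C_0 − rank ∂_1 = 10 − 9 = 1, and the invariant factors of ∂_1 are all 1, so H_0 ≅ Z.
  H_1: rank ker ∂_1 − rank ∂_2 = (30 − 9) − 20 = 1, and ∂_2 has invariant factor 2 > 1, so H_1 ≅ Z ⊕ Z/2.
  H_2: rank ker ∂_2 − rank ∂_3 = (20 − 20) − 0 = 0, and there is no ∂_3, so H_2 ≅ 0.

(K is a triangulation of the Klein bottle.)

H_0 = Z,  H_1 = Z ⊕ Z/2,  H_2 = 0.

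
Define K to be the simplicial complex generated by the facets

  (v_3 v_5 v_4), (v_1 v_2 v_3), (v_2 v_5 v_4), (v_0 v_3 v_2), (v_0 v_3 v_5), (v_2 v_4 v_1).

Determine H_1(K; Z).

H_1 ≅ Z.

Fix the vertex order v_0 < v_1 < v_2 < v_3 < v_4 < v_5 and write every simplex with vertices in increasing order. Then dim K = 2 and the simplices of K are:

  0-simplices (6): [v_0], [v_1], [v_2], [v_3], [v_4], [v_5]
  1-simplices (12): [v_0,v_2], [v_0,v_3], [v_0,v_5], [v_1,v_2], [v_1,v_3], [v_1,v_4], [v_2,v_3], [v_2,v_4], [v_2,v_5], [v_3,v_4], [v_3,v_5], [v_4,v_5]
  2-simplices (6): [v_0,v_2,v_3], [v_0,v_3,v_5], [v_1,v_2,v_3], [v_1,v_2,v_4], [v_2,v_4,v_5], [v_3,v_4,v_5]

so the chain groups are C_0 ≅ Z^6, C_1 ≅ Z^12, C_2 ≅ Z^6.

∂_1: C_1 → C_0 maps an edge to its endpoints' difference, ∂[p,q] = q − p. For instance
  ∂[v_0,v_3] = [v_3] − [v_0].
The 6×12 boundary matrix has rank 5 and Smith normal form diag(1,1,1,1,1).

Boundary ∂_2: C_2 → C_1 sends each 2-simplex [p,q,r] to [q,r] − [p,r] + [p,q]. For instance
  ∂[v_1,v_2,v_4] = [v_2,v_4] − [v_1,v_4] + [v_1,v_2],
  ∂[v_1,v_2,v_3] = [v_2,v_3] − [v_1,v_3] + [v_1,v_2].
The resulting 12×6 matrix has rank 6, and its Smith normal form has invariant factors (1,1,1,1,1,1).

From H_k ≅ ker(∂_k) / im(∂_{k+1}) we obtain:

  H_1: rank ker ∂_1 − rank ∂_2 = (12 − 5) − 6 = 1, and the invariant factors of ∂_2 are all 1, so H_1 = Z.

(K is a triangulation of the cylinder S^1 x I.)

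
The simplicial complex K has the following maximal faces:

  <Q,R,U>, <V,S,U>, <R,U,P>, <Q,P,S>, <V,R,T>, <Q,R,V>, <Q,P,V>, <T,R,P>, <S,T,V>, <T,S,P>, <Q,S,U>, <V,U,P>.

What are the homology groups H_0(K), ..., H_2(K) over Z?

K has 7 vertices, 18 edges, 12 triangles.
rank ∂_0 = 0, rank ∂_1 = 6 ⇒ b_0 = 7 − 0 − 6 = 1; all invariant factors of ∂_1 are 1 so no torsion. So H_0 ≅ Z.
rank ∂_1 = 6, rank ∂_2 = 12 ⇒ b_1 = 18 − 6 − 12 = 0; ∂_2 has invariant factor(s) [2] giving torsion. So H_1 ≅ Z/2Z.
rank ∂_2 = 12, rank ∂_3 = 0 ⇒ b_2 = 12 − 12 − 0 = 0. So H_2 ≅ 0.

H_0 ≅ Z,  H_1 ≅ Z/2Z,  H_2 = 0.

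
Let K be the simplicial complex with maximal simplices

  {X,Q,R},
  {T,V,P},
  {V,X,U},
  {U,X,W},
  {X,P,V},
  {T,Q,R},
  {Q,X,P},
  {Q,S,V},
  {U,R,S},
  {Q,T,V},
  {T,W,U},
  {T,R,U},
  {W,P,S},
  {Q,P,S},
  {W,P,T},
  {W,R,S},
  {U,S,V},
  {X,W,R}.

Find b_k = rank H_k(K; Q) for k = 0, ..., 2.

b_0 = 1, b_1 = 1, b_2 = 0.

We work with the vertex ordering P < Q < R < S < T < U < V < W < X. The simplices of K, each written with vertices in increasing order, are:

  0-simplices (9): P, Q, R, S, T, U, V, W, X
  1-simplices (27): PQ, PS, PT, PV, PW, PX, QR, QS, QT, QV, QX, RS, RT, RU, RW, RX, SU, SV, SW, TU, TV, TW, UV, UW, UX, VX, WX
  2-simplices (18): PQS, PQX, PSW, PTV, PTW, PVX, QRT, QRX, QSV, QTV, RSU, RSW, RTU, RWX, SUV, TUW, UVX, UWX

giving chain groups C_0 ≅ Z^9, C_1 ≅ Z^27, C_2 ≅ Z^18.

The boundary map ∂_1: C_1 → C_0 is given by ∂[p,q] = [q] − [p]. For instance
  ∂SU = U − S.
The 9×27 boundary matrix has rank 8 and Smith normal form diag(1,1,1,1,1,1,1,1).

∂_2: C_2 → C_1 maps a triangle to the signed sum of its edges. For instance
  ∂UWX = WX − UX + UW,
  ∂QTV = TV − QV + QT.
The 27×18 boundary matrix has rank 18 and Smith normal form diag(1,1,1,1,1,1,1,1,1,1,1,1,1,1,1,1,1,2).

Reading off H_k = ker ∂_k / im ∂_{k+1}:

  H_0: rank C_0 − rank ∂_1 = 9 − 8 = 1, and the invariant factors of ∂_1 are all 1, so H_0 ≅ Z.
  H_1: rank ker ∂_1 − rank ∂_2 = (27 − 8) − 18 = 1, and ∂_2 has invariant factor 2 > 1, so H_1 ≅ Z ⊕ Z/2Z.
  H_2: rank ker ∂_2 − rank ∂_3 = (18 − 18) − 0 = 0, and there is no ∂_3, so H_2 ≅ 0.

Hence the Betti numbers are b_0 = 1, b_1 = 1, b_2 = 0.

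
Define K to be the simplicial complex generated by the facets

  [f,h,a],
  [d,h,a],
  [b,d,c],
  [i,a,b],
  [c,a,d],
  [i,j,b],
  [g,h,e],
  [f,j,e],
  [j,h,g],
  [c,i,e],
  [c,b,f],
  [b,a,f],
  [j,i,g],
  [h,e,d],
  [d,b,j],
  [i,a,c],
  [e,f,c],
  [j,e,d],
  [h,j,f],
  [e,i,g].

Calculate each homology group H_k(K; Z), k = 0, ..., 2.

Order the vertices as a < b < c < d < e < f < g < h < i < j. Listing each simplex with vertices in this order, K has dimension 2 with simplices:

  0-simplices (10): a, b, c, d, e, f, g, h, i, j
  1-simplices (30): ab, ac, ad, af, ah, ai, bc, bd, bf, bi, bj, cd, ce, cf, ci, de, dh, dj, ef, eg, eh, ei, ej, fh, fj, gh, gi, gj, hj, ij
  2-simplices (20): abf, abi, acd, aci, adh, afh, bcd, bcf, bdj, bij, cef, cei, deh, dej, efj, egh, egi, fhj, ghj, gij

giving chain groups C_0 ≅ Z^10, C_1 ≅ Z^30, C_2 ≅ Z^20.

Boundary ∂_1: C_1 → C_0 is given by ∂[p,q] = [q] − [p].
As a 10×30 matrix over Z this has rank 9, with invariant factors (1,1,1,1,1,1,1,1,1).

Boundary ∂_2: C_2 → C_1 sends each 2-simplex [p,q,r] to [q,r] − [p,r] + [p,q]. For instance
  ∂egi = gi − ei + eg,
  ∂cei = ei − ci + ce.
The 30×20 boundary matrix has rank 20 and Smith normal form diag(1,1,1,1,1,1,1,1,1,1,1,1,1,1,1,1,1,1,1,2).

Now H_k = ker ∂_k / im ∂_{k+1}, so:

  H_0: rank C_0 − rank ∂_1 = 10 − 9 = 1, and the invariant factors of ∂_1 are all 1, so H_0 = Z.
  H_1: rank ker ∂_1 − rank ∂_2 = (30 − 9) − 20 = 1, and ∂_2 has invariant factor 2 > 1, so H_1 = Z ⊕ Z/2Z.
  H_2: rank ker ∂_2 − rank ∂_3 = (20 − 20) − 0 = 0, and there is no ∂_3, so H_2 = 0.

H_0 ≅ Z,  H_1 ≅ Z ⊕ Z/2Z,  H_2 = 0.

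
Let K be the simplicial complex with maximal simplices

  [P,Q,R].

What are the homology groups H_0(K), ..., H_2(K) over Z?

Take the total order P < Q < R on the vertex set. Then K (dimension 2) consists of the simplices:

  0-simplices (3): P, Q, R
  1-simplices (3): PQ, PR, QR
  2-simplices (1): PQR

so the chain groups are C_0 ≅ Z^3, C_1 ≅ Z^3, C_2 ≅ Z^1.

The boundary map ∂_1: C_1 → C_0 maps an edge to its endpoints' difference, ∂[p,q] = q − p. For instance
  ∂PR = R − P.
This gives a 3×3 integer matrix of rank 2; reducing to Smith normal form yields diagonal entries (1,1).

∂_2: C_2 → C_1 maps a triangle to the signed sum of its edges. For instance
  ∂PQR = QR − PR + PQ.
This gives a 3×1 integer matrix of rank 1; reducing to Smith normal form yields diagonal entries (1).

Reading off H_k = ker ∂_k / im ∂_{k+1}:

  H_0: rank C_0 − rank ∂_1 = 3 − 2 = 1, and the invariant factors of ∂_1 are all 1, so H_0 = Z.
  H_1: rank ker ∂_1 − rank ∂_2 = (3 − 2) − 1 = 0, and the invariant factors of ∂_2 are all 1, so H_1 = 0.
  H_2: rank ker ∂_2 − rank ∂_3 = (1 − 1) − 0 = 0, and there is no ∂_3, so H_2 = 0.

H_0 ≅ Z,  H_1 = 0,  H_2 = 0.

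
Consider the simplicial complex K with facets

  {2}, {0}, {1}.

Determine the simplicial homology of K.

Fix the vertex order 0 < 1 < 2 and write every simplex with vertices in increasing order. Then dim K = 0 and the simplices of K are:

  0-simplices (3): [0], [1], [2]

so the chain groups are C_0 ≅ Z^3.

Reading off H_k = ker ∂_k / im ∂_{k+1}:

  H_0: rank C_0 − rank ∂_1 = 3 − 0 = 3, and there is no ∂_1, so H_0 ≅ Z^3.

H_0 = Z^3.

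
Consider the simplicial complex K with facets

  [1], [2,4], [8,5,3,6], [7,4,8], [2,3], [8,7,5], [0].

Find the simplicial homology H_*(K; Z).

H_0 = Z^3,  H_1 = Z,  H_2 = 0,  H_3 = 0.

Fix the vertex order 0 < 1 < 2 < 3 < 4 < 5 < 6 < 7 < 8 and write every simplex with vertices in increasing order. Then dim K = 3 and the simplices of K are:

  0-simplices (9): [0], [1], [2], [3], [4], [5], [6], [7], [8]
  1-simplices (12): [2,3], [2,4], [3,5], [3,6], [3,8], [4,7], [4,8], [5,6], [5,7], [5,8], [6,8], [7,8]
  2-simplices (6): [3,5,6], [3,5,8], [3,6,8], [4,7,8], [5,6,8], [5,7,8]
  3-simplices (1): [3,5,6,8]

Hence C_0 ≅ Z^9, C_1 ≅ Z^12, C_2 ≅ Z^6, C_3 ≅ Z^1.

∂_1: C_1 → C_0 sends each edge [p,q] (with p < q) to q − p. For instance
  ∂[4,7] = [7] − [4].
This gives a 9×12 integer matrix of rank 6; reducing to Smith normal form yields diagonal entries (1,1,1,1,1,1).

∂_2: C_2 → C_1 sends each 2-simplex [p,q,r] to [q,r] − [p,r] + [p,q]. For instance
  ∂[5,7,8] = [7,8] − [5,8] + [5,7],
  ∂[5,6,8] = [6,8] − [5,8] + [5,6].
This gives a 12×6 integer matrix of rank 5; reducing to Smith normal form yields diagonal entries (1,1,1,1,1).

∂_3: C_3 → C_2 sends each 3-simplex σ to the alternating sum Σ_i (−1)^i (σ with its i-th vertex removed). For instance
  ∂[3,5,6,8] = [5,6,8] − [3,6,8] + [3,5,8] − [3,5,6].
This gives a 6×1 integer matrix of rank 1; reducing to Smith normal form yields diagonal entries (1).

From H_k ≅ ker(∂_k) / im(∂_{k+1}) we obtain:

  H_0: rank C_0 − rank ∂_1 = 9 − 6 = 3, and the invariant factors of ∂_1 are all 1, so H_0 ≅ Z^3.
  H_1: rank ker ∂_1 − rank ∂_2 = (12 − 6) − 5 = 1, and the invariant factors of ∂_2 are all 1, so H_1 ≅ Z.
  H_2: rank ker ∂_2 − rank ∂_3 = (6 − 5) − 1 = 0, and the invariant factors of ∂_3 are all 1, so H_2 ≅ 0.
  H_3: rank ker ∂_3 − rank ∂_4 = (1 − 1) − 0 = 0, and there is no ∂_4, so H_3 ≅ 0.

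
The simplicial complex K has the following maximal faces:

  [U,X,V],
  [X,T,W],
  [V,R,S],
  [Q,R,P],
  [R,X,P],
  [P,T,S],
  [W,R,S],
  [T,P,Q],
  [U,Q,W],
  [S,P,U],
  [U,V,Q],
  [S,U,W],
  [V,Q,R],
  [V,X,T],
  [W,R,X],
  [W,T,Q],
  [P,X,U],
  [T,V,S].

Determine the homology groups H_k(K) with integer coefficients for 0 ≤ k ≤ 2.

Take the total order P < Q < R < S < T < U < V < W < X on the vertex set. Then K (dimension 2) consists of the simplices:

  0-simplices (9): P, Q, R, S, T, U, V, W, X
  1-simplices (27): PQ, PR, PS, PT, PU, PX, QR, QT, QU, QV, QW, RS, RV, RW, RX, ST, SU, SV, SW, TV, TW, TX, UV, UW, UX, VX, WX
  2-simplices (18): PQR, PQT, PRX, PST, PSU, PUX, QRV, QTW, QUV, QUW, RSV, RSW, RWX, STV, SUW, TVX, TWX, UVX

so the chain groups are C_0 ≅ Z^9, C_1 ≅ Z^27, C_2 ≅ Z^18.

Boundary ∂_1: C_1 → C_0 sends each edge [p,q] (with p < q) to q − p.
As a 9×27 matrix over Z this has rank 8, with invariant factors (1,1,1,1,1,1,1,1).

The boundary map ∂_2: C_2 → C_1 acts by ∂[p,q,r] = [q,r] − [p,r] + [p,q]. For instance
  ∂QUW = UW − QW + QU,
  ∂QUV = UV − QV + QU.
This gives a 27×18 integer matrix of rank 17; reducing to Smith normal form yields diagonal entries (1,1,1,1,1,1,1,1,1,1,1,1,1,1,1,1,1).

From H_k ≅ ker(∂_k) / im(∂_{k+1}) we obtain:

  H_0: rank C_0 − rank ∂_1 = 9 − 8 = 1, and the invariant factors of ∂_1 are all 1, so H_0 ≅ Z.
  H_1: rank ker ∂_1 − rank ∂_2 = (27 − 8) − 17 = 2, and the invariant factors of ∂_2 are all 1, so H_1 ≅ Z^2.
  H_2: rank ker ∂_2 − rank ∂_3 = (18 − 17) − 0 = 1, and there is no ∂_3, so H_2 ≅ Z.

H_0 = Z,  H_1 = Z^2,  H_2 = Z.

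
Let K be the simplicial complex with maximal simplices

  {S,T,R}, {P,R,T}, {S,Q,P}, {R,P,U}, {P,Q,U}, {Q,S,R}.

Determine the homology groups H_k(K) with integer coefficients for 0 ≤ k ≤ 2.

We work with the vertex ordering P < Q < R < S < T < U. The simplices of K, each written with vertices in increasing order, are:

  0-simplices (6): P, Q, R, S, T, U
  1-simplices (12): PQ, PR, PS, PT, PU, QR, QS, QU, RS, RT, RU, ST
  2-simplices (6): PQS, PQU, PRT, PRU, QRS, RST

giving chain groups C_0 ≅ Z^6, C_1 ≅ Z^12, C_2 ≅ Z^6.

The boundary map ∂_1: C_1 → C_0 is given by ∂[p,q] = [q] − [p]. For instance
  ∂RS = S − R.
As a 6×12 matrix over Z this has rank 5, with invariant factors (1,1,1,1,1).

Boundary ∂_2: C_2 → C_1 maps a triangle to the signed sum of its edges. For instance
  ∂RST = ST − RT + RS,
  ∂PQS = QS − PS + PQ.
The 12×6 boundary matrix has rank 6 and Smith normal form diag(1,1,1,1,1,1).

Now H_k = ker ∂_k / im ∂_{k+1}, so:

  H_0: rank C_0 − rank ∂_1 = 6 − 5 = 1, and the invariant factors of ∂_1 are all 1, so H_0 ≅ Z.
  H_1: rank ker ∂_1 − rank ∂_2 = (12 − 5) − 6 = 1, and the invariant factors of ∂_2 are all 1, so H_1 ≅ Z.
  H_2: rank ker ∂_2 − rank ∂_3 = (6 − 6) − 0 = 0, and there is no ∂_3, so H_2 ≅ 0.

As a check, the Euler characteristic is 6 − 12 + 6 = 0, which agrees with 1 − 1 + 0 = 0.

H_0 = Z,  H_1 = Z,  H_2 = 0.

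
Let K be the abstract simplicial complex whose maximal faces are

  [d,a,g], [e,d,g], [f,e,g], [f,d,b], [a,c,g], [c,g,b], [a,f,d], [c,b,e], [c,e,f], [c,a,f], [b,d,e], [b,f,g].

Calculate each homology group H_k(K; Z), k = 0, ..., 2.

H_0 ≅ Z,  H_1 ≅ Z/2Z,  H_2 = 0.

K has 7 vertices, 18 edges, 12 triangles.
rank ∂_0 = 0, rank ∂_1 = 6 ⇒ b_0 = 7 − 0 − 6 = 1; all invariant factors of ∂_1 are 1 so no torsion. So H_0 = Z.
rank ∂_1 = 6, rank ∂_2 = 12 ⇒ b_1 = 18 − 6 − 12 = 0; ∂_2 has invariant factor(s) [2] giving torsion. So H_1 = Z/2Z.
rank ∂_2 = 12, rank ∂_3 = 0 ⇒ b_2 = 12 − 12 − 0 = 0. So H_2 = 0.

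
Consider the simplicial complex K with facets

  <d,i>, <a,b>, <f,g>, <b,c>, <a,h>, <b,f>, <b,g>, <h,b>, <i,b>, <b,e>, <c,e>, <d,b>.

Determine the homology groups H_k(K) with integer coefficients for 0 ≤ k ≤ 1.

H_0 = Z,  H_1 = Z^4.

We work with the vertex ordering a < b < c < d < e < f < g < h < i. The simplices of K, each written with vertices in increasing order, are:

  0-simplices (9): a, b, c, d, e, f, g, h, i
  1-simplices (12): ab, ah, bc, bd, be, bf, bg, bh, bi, ce, di, fg

giving chain groups C_0 ≅ Z^9, C_1 ≅ Z^12.

Boundary ∂_1: C_1 → C_0 is given by ∂[p,q] = [q] − [p]. For instance
  ∂di = i − d.
The 9×12 boundary matrix has rank 8 and Smith normal form diag(1,1,1,1,1,1,1,1).

Reading off H_k = ker ∂_k / im ∂_{k+1}:

  H_0: rank C_0 − rank ∂_1 = 9 − 8 = 1, and the invariant factors of ∂_1 are all 1, so H_0 ≅ Z.
  H_1: rank ker ∂_1 − rank ∂_2 = (12 − 8) − 0 = 4, and there is no ∂_2, so H_1 ≅ Z^4.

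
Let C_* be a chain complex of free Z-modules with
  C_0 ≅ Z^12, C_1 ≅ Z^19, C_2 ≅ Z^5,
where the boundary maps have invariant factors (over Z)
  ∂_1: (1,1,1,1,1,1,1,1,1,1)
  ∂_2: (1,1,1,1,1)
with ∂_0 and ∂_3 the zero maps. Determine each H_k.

H_0: b_0 = 12 − 0 − 10 = 2; torsion from ∂_1 factors > 1: none. So H_0 ≅ Z^2.
H_1: b_1 = 19 − 10 − 5 = 4; torsion from ∂_2 factors > 1: none. So H_1 ≅ Z^4.
H_2: b_2 = 5 − 5 − 0 = 0; torsion from ∂_3 factors > 1: none. So H_2 ≅ 0.

H_0 ≅ Z^2,  H_1 ≅ Z^4,  H_2 = 0.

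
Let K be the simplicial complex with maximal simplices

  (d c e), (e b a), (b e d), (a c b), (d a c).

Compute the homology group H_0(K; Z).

K has 5 vertices, 10 edges, 5 triangles.
rank ∂_0 = 0, rank ∂_1 = 4 ⇒ b_0 = 5 − 0 − 4 = 1; all invariant factors of ∂_1 are 1 so no torsion. So H_0 ≅ Z.

H_0 = Z.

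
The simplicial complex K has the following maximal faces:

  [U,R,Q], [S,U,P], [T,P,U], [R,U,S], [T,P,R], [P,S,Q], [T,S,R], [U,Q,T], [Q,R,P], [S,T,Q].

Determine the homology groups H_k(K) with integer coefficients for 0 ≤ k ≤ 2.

Take the total order P < Q < R < S < T < U on the vertex set. Then K (dimension 2) consists of the simplices:

  0-simplices (6): P, Q, R, S, T, U
  1-simplices (15): PQ, PR, PS, PT, PU, QR, QS, QT, QU, RS, RT, RU, ST, SU, TU
  2-simplices (10): PQR, PQS, PRT, PSU, PTU, QRU, QST, QTU, RST, RSU

Hence C_0 ≅ Z^6, C_1 ≅ Z^15, C_2 ≅ Z^10.

The boundary map ∂_1: C_1 → C_0 maps an edge to its endpoints' difference, ∂[p,q] = q − p. For instance
  ∂PT = T − P.
The resulting 6×15 matrix has rank 5, and its Smith normal form has invariant factors (1,1,1,1,1).

∂_2: C_2 → C_1 acts by ∂[p,q,r] = [q,r] − [p,r] + [p,q]. For instance
  ∂PTU = TU − PU + PT,
  ∂PQR = QR − PR + PQ.
This gives a 15×10 integer matrix of rank 10; reducing to Smith normal form yields diagonal entries (1,1,1,1,1,1,1,1,1,2).

Computing H_k = (kernel of ∂_k) / (image of ∂_{k+1}):

  H_0: rank C_0 − rank ∂_1 = 6 − 5 = 1, and the invariant factors of ∂_1 are all 1, so H_0 ≅ Z.
  H_1: rank ker ∂_1 − rank ∂_2 = (15 − 5) − 10 = 0, and ∂_2 has invariant factor 2 > 1, so H_1 ≅ Z_2.
  H_2: rank ker ∂_2 − rank ∂_3 = (10 − 10) − 0 = 0, and there is no ∂_3, so H_2 ≅ 0.

(K is a triangulation of the real projective plane RP^2.)

H_0 = Z,  H_1 = Z_2,  H_2 = 0.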